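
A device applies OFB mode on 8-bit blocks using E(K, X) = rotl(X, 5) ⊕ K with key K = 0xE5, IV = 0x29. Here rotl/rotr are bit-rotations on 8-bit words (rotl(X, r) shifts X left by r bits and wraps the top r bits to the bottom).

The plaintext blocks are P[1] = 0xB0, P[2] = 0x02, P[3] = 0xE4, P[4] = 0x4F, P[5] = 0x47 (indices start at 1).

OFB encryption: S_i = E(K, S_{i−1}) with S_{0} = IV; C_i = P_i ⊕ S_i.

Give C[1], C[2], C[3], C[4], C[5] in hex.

C[1] = 0x70, C[2] = 0xFF, C[3] = 0xBE, C[4] = 0xE1, C[5] = 0x77

C[1]: S = E(K, 0x29) = 0xC0; 0xB0 ⊕ 0xC0 = 0x70.
C[2]: S = E(K, 0xC0) = 0xFD; 0x02 ⊕ 0xFD = 0xFF.
C[3]: S = E(K, 0xFD) = 0x5A; 0xE4 ⊕ 0x5A = 0xBE.
C[4]: S = E(K, 0x5A) = 0xAE; 0x4F ⊕ 0xAE = 0xE1.
C[5]: S = E(K, 0xAE) = 0x30; 0x47 ⊕ 0x30 = 0x77.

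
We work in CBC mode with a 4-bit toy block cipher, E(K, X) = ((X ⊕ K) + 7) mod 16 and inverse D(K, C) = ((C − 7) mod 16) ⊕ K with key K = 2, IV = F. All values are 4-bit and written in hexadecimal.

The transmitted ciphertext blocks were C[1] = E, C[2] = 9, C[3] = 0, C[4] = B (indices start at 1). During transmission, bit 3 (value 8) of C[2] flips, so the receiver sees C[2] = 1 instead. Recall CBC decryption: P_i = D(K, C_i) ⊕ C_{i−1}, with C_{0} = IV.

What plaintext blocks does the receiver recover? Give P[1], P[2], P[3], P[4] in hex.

Only C[2] changed, to 1. In CBC, a change in C_i garbles P_i and flips the same bit in P_{i+1}. Decrypting the received ciphertext:
P[1]: D(K, E) = 5; 5 ⊕ F = A.
P[2]: D(K, 1) = 8; 8 ⊕ E = 6.
P[3]: D(K, 0) = B; B ⊕ 1 = A.
P[4]: D(K, B) = 6; 6 ⊕ 0 = 6.
Blocks that differ from the original plaintext: P[2], P[3].

P[1] = A, P[2] = 6, P[3] = A, P[4] = 6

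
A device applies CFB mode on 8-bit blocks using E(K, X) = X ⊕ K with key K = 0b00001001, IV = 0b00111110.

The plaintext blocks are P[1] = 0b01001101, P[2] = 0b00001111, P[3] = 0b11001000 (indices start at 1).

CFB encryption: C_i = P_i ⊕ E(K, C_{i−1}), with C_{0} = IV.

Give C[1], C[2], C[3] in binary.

C[1]: E(K, 0b00111110) = 0b00110111; 0b01001101 ⊕ 0b00110111 = 0b01111010.
C[2]: E(K, 0b01111010) = 0b01110011; 0b00001111 ⊕ 0b01110011 = 0b01111100.
C[3]: E(K, 0b01111100) = 0b01110101; 0b11001000 ⊕ 0b01110101 = 0b10111101.

C[1] = 0b01111010, C[2] = 0b01111100, C[3] = 0b10111101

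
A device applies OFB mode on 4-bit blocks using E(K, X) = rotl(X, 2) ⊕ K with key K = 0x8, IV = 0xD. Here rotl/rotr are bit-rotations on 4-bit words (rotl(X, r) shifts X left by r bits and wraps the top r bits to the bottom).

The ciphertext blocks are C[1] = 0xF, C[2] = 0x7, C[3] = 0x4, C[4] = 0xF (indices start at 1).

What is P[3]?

P[3] = 0x1

OFB decryption: S_i = E(K, S_{i−1}) with S_{0} = IV; P_i = C_i ⊕ S_i.
P[1]: S = E(K, 0xD) = 0xF; 0xF ⊕ 0xF = 0x0.
P[2]: S = E(K, 0xF) = 0x7; 0x7 ⊕ 0x7 = 0x0.
P[3]: S = E(K, 0x7) = 0x5; 0x4 ⊕ 0x5 = 0x1.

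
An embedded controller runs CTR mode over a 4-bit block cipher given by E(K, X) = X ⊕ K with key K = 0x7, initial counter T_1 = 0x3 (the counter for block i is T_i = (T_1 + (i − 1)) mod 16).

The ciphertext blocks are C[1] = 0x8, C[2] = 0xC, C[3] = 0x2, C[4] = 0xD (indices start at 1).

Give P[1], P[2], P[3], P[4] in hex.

CTR decryption: S_i = E(K, T_i) where T_i is the counter for block i; P_i = C_i ⊕ S_i.
P[1]: T = 0x3, S = E(K, T) = 0x4; 0x8 ⊕ 0x4 = 0xC.
P[2]: T = 0x4, S = E(K, T) = 0x3; 0xC ⊕ 0x3 = 0xF.
P[3]: T = 0x5, S = E(K, T) = 0x2; 0x2 ⊕ 0x2 = 0x0.
P[4]: T = 0x6, S = E(K, T) = 0x1; 0xD ⊕ 0x1 = 0xC.

P[1] = 0xC, P[2] = 0xF, P[3] = 0x0, P[4] = 0xC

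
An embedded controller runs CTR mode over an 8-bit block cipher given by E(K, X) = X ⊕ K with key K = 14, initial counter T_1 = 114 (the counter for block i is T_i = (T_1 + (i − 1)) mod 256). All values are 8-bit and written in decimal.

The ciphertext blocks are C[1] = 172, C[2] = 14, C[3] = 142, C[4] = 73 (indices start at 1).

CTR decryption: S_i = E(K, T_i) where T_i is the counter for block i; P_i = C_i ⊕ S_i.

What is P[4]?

P[4] = 50

P[4]: T = 117, S = E(K, T) = 123; 73 ⊕ 123 = 50.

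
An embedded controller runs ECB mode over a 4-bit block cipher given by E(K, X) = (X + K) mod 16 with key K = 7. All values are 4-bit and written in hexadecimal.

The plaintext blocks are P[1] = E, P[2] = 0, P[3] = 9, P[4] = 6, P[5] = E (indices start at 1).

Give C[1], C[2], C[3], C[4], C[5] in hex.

ECB encryption: C_i = E(K, P_i).
C[1]: E(K, E) = 5.
C[2]: E(K, 0) = 7.
C[3]: E(K, 9) = 0.
C[4]: E(K, 6) = D.
C[5]: E(K, E) = 5.

C[1] = 5, C[2] = 7, C[3] = 0, C[4] = D, C[5] = 5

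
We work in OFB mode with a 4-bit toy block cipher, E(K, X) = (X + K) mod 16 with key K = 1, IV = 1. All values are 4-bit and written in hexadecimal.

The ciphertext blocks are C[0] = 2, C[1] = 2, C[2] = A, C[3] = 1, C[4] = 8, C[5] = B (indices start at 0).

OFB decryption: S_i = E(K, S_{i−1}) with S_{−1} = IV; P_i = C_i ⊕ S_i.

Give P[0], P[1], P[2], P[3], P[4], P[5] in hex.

P[0] = 0, P[1] = 1, P[2] = E, P[3] = 4, P[4] = E, P[5] = C

P[0]: S = E(K, 1) = 2; 2 ⊕ 2 = 0.
P[1]: S = E(K, 2) = 3; 2 ⊕ 3 = 1.
P[2]: S = E(K, 3) = 4; A ⊕ 4 = E.
P[3]: S = E(K, 4) = 5; 1 ⊕ 5 = 4.
P[4]: S = E(K, 5) = 6; 8 ⊕ 6 = E.
P[5]: S = E(K, 6) = 7; B ⊕ 7 = C.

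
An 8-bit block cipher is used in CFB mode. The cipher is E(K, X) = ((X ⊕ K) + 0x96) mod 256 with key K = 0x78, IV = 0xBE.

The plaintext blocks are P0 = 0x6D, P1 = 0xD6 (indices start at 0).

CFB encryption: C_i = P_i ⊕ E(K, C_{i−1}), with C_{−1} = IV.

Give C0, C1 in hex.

C0: E(K, 0xBE) = 0x5C; 0x6D ⊕ 0x5C = 0x31.
C1: E(K, 0x31) = 0xDF; 0xD6 ⊕ 0xDF = 0x09.

C0 = 0x31, C1 = 0x09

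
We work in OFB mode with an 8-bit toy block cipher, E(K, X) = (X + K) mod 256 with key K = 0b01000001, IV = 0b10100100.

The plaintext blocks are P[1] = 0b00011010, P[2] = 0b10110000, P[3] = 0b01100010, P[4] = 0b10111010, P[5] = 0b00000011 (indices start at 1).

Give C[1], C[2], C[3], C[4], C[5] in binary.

C[1] = 0b11111111, C[2] = 0b10010110, C[3] = 0b00000101, C[4] = 0b00010010, C[5] = 0b11101010

OFB encryption: S_i = E(K, S_{i−1}) with S_{0} = IV; C_i = P_i ⊕ S_i.
C[1]: S = E(K, 0b10100100) = 0b11100101; 0b00011010 ⊕ 0b11100101 = 0b11111111.
C[2]: S = E(K, 0b11100101) = 0b00100110; 0b10110000 ⊕ 0b00100110 = 0b10010110.
C[3]: S = E(K, 0b00100110) = 0b01100111; 0b01100010 ⊕ 0b01100111 = 0b00000101.
C[4]: S = E(K, 0b01100111) = 0b10101000; 0b10111010 ⊕ 0b10101000 = 0b00010010.
C[5]: S = E(K, 0b10101000) = 0b11101001; 0b00000011 ⊕ 0b11101001 = 0b11101010.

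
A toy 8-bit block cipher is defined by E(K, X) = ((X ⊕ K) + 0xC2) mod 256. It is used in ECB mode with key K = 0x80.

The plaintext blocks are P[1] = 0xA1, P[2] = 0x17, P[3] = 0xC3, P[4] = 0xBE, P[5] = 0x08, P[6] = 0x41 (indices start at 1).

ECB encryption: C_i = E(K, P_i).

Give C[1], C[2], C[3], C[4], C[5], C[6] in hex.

C[1]: E(K, 0xA1) = 0xE3.
C[2]: E(K, 0x17) = 0x59.
C[3]: E(K, 0xC3) = 0x05.
C[4]: E(K, 0xBE) = 0x00.
C[5]: E(K, 0x08) = 0x4A.
C[6]: E(K, 0x41) = 0x83.

C[1] = 0xE3, C[2] = 0x59, C[3] = 0x05, C[4] = 0x00, C[5] = 0x4A, C[6] = 0x83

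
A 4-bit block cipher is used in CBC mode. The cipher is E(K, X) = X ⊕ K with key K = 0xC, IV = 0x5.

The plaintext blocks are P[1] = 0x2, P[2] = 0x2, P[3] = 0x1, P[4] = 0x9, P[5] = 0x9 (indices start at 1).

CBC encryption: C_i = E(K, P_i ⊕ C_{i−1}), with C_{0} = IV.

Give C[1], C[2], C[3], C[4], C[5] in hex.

C[1]: P[1] ⊕ 0x5 = 0x7; E(K, 0x7) = 0xB.
C[2]: P[2] ⊕ 0xB = 0x9; E(K, 0x9) = 0x5.
C[3]: P[3] ⊕ 0x5 = 0x4; E(K, 0x4) = 0x8.
C[4]: P[4] ⊕ 0x8 = 0x1; E(K, 0x1) = 0xD.
C[5]: P[5] ⊕ 0xD = 0x4; E(K, 0x4) = 0x8.

C[1] = 0xB, C[2] = 0x5, C[3] = 0x8, C[4] = 0xD, C[5] = 0x8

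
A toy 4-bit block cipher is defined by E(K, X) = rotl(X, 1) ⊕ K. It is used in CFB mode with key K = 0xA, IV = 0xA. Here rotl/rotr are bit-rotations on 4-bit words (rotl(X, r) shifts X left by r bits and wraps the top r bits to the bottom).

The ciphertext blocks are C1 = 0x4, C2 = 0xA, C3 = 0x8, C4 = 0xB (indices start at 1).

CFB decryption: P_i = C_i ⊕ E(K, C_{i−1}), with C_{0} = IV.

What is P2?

P2 = 0x8

P2: E(K, 0x4) = 0x2; 0xA ⊕ 0x2 = 0x8.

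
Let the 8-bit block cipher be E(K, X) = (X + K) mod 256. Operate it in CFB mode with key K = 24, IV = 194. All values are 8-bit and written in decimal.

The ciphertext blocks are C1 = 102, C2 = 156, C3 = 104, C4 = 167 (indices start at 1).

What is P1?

P1 = 188

CFB decryption: P_i = C_i ⊕ E(K, C_{i−1}), with C_{0} = IV.
P1: E(K, 194) = 218; 102 ⊕ 218 = 188.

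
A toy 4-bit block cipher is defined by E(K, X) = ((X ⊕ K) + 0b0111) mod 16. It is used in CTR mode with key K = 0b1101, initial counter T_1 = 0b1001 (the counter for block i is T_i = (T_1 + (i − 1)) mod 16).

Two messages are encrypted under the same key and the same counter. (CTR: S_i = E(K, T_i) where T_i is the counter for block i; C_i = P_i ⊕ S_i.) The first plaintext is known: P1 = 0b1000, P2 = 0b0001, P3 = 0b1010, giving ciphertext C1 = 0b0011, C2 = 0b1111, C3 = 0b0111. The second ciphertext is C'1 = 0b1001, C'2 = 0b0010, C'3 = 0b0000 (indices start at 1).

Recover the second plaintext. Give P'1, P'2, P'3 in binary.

P'1 = 0b0010, P'2 = 0b1100, P'3 = 0b1101

In CTR with a reused counter, both messages share the same keystream S_i, so C_i ⊕ C'_i = P_i ⊕ P'_i and thus P'_i = P_i ⊕ C_i ⊕ C'_i.
P'1: 0b1000 ⊕ 0b0011 ⊕ 0b1001 = 0b0010.
P'2: 0b0001 ⊕ 0b1111 ⊕ 0b0010 = 0b1100.
P'3: 0b1010 ⊕ 0b0111 ⊕ 0b0000 = 0b1101.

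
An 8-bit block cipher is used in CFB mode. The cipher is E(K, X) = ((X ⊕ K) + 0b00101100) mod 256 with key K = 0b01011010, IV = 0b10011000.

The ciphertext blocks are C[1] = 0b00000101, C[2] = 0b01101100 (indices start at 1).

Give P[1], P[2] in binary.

P[1] = 0b11101011, P[2] = 0b11100111

CFB decryption: P_i = C_i ⊕ E(K, C_{i−1}), with C_{0} = IV.
P[1]: E(K, 0b10011000) = 0b11101110; 0b00000101 ⊕ 0b11101110 = 0b11101011.
P[2]: E(K, 0b00000101) = 0b10001011; 0b01101100 ⊕ 0b10001011 = 0b11100111.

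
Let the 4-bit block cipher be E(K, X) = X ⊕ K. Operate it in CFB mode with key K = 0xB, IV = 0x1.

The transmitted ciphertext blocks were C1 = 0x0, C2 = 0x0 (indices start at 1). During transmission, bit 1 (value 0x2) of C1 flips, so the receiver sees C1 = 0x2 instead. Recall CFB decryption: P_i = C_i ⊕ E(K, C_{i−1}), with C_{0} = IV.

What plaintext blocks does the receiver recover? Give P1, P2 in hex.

Only C1 changed, to 0x2. In CFB, a change in C_i flips the same bit in P_i and garbles P_{i+1}. Decrypting the received ciphertext:
P1: E(K, 0x1) = 0xA; 0x2 ⊕ 0xA = 0x8.
P2: E(K, 0x2) = 0x9; 0x0 ⊕ 0x9 = 0x9.
Blocks that differ from the original plaintext: P1, P2.

P1 = 0x8, P2 = 0x9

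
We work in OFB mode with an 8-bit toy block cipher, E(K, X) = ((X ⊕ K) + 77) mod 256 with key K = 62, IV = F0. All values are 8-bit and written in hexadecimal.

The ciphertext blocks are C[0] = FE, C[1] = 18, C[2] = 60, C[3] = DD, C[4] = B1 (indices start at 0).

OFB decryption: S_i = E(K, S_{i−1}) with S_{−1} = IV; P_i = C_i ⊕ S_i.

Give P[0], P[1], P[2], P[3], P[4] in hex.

P[0] = F7, P[1] = FA, P[2] = 97, P[3] = D1, P[4] = 54

P[0]: S = E(K, F0) = 09; FE ⊕ 09 = F7.
P[1]: S = E(K, 09) = E2; 18 ⊕ E2 = FA.
P[2]: S = E(K, E2) = F7; 60 ⊕ F7 = 97.
P[3]: S = E(K, F7) = 0C; DD ⊕ 0C = D1.
P[4]: S = E(K, 0C) = E5; B1 ⊕ E5 = 54.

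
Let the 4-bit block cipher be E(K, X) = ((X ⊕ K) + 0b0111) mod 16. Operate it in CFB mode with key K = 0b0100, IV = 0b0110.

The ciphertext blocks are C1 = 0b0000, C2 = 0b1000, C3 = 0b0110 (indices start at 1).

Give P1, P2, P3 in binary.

P1 = 0b1001, P2 = 0b0011, P3 = 0b0101

CFB decryption: P_i = C_i ⊕ E(K, C_{i−1}), with C_{0} = IV.
P1: E(K, 0b0110) = 0b1001; 0b0000 ⊕ 0b1001 = 0b1001.
P2: E(K, 0b0000) = 0b1011; 0b1000 ⊕ 0b1011 = 0b0011.
P3: E(K, 0b1000) = 0b0011; 0b0110 ⊕ 0b0011 = 0b0101.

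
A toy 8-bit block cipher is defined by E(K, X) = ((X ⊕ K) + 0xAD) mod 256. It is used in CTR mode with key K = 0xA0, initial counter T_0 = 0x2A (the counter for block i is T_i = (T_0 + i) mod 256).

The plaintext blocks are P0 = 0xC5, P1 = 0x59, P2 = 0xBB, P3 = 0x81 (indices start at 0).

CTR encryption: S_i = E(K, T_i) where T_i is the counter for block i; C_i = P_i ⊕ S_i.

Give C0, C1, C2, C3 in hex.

C0: T = 0x2A, S = E(K, T) = 0x37; 0xC5 ⊕ 0x37 = 0xF2.
C1: T = 0x2B, S = E(K, T) = 0x38; 0x59 ⊕ 0x38 = 0x61.
C2: T = 0x2C, S = E(K, T) = 0x39; 0xBB ⊕ 0x39 = 0x82.
C3: T = 0x2D, S = E(K, T) = 0x3A; 0x81 ⊕ 0x3A = 0xBB.

C0 = 0xF2, C1 = 0x61, C2 = 0x82, C3 = 0xBB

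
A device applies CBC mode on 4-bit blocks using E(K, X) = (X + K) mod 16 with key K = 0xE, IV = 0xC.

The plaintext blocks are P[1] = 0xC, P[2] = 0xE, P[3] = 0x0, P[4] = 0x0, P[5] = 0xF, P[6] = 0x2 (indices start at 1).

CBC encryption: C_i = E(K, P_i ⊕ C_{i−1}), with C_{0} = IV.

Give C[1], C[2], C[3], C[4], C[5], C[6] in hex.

C[1]: P[1] ⊕ 0xC = 0x0; E(K, 0x0) = 0xE.
C[2]: P[2] ⊕ 0xE = 0x0; E(K, 0x0) = 0xE.
C[3]: P[3] ⊕ 0xE = 0xE; E(K, 0xE) = 0xC.
C[4]: P[4] ⊕ 0xC = 0xC; E(K, 0xC) = 0xA.
C[5]: P[5] ⊕ 0xA = 0x5; E(K, 0x5) = 0x3.
C[6]: P[6] ⊕ 0x3 = 0x1; E(K, 0x1) = 0xF.

C[1] = 0xE, C[2] = 0xE, C[3] = 0xC, C[4] = 0xA, C[5] = 0x3, C[6] = 0xF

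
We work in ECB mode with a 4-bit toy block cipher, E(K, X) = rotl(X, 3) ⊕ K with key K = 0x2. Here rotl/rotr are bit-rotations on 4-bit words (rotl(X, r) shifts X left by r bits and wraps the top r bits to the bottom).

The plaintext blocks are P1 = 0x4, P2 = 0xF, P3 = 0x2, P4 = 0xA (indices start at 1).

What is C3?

ECB encryption: C_i = E(K, P_i).
C3: E(K, 0x2) = 0x3.

C3 = 0x3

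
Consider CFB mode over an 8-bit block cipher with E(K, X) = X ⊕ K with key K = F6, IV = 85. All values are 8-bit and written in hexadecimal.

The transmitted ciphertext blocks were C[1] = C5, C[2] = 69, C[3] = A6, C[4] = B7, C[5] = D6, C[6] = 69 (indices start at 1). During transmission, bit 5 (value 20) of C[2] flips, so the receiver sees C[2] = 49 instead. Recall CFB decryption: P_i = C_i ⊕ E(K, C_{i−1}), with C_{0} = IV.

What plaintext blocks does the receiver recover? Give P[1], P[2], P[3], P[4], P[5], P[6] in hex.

P[1] = B6, P[2] = 7A, P[3] = 19, P[4] = E7, P[5] = 97, P[6] = 49

Only C[2] changed, to 49. In CFB, a change in C_i flips the same bit in P_i and garbles P_{i+1}. Decrypting the received ciphertext:
P[1]: E(K, 85) = 73; C5 ⊕ 73 = B6.
P[2]: E(K, C5) = 33; 49 ⊕ 33 = 7A.
P[3]: E(K, 49) = BF; A6 ⊕ BF = 19.
P[4]: E(K, A6) = 50; B7 ⊕ 50 = E7.
P[5]: E(K, B7) = 41; D6 ⊕ 41 = 97.
P[6]: E(K, D6) = 20; 69 ⊕ 20 = 49.
Blocks that differ from the original plaintext: P[2], P[3].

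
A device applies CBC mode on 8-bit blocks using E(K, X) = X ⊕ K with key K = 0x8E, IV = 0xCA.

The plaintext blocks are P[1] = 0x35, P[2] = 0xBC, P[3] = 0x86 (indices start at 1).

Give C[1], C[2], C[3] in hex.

CBC encryption: C_i = E(K, P_i ⊕ C_{i−1}), with C_{0} = IV.
C[1]: P[1] ⊕ 0xCA = 0xFF; E(K, 0xFF) = 0x71.
C[2]: P[2] ⊕ 0x71 = 0xCD; E(K, 0xCD) = 0x43.
C[3]: P[3] ⊕ 0x43 = 0xC5; E(K, 0xC5) = 0x4B.

C[1] = 0x71, C[2] = 0x43, C[3] = 0x4B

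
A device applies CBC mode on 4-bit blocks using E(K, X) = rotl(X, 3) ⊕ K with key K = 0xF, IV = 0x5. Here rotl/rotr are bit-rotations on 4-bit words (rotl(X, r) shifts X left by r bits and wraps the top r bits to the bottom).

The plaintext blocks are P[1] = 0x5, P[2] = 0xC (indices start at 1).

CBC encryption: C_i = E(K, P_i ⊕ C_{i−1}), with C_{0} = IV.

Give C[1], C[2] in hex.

C[1] = 0xF, C[2] = 0x6

C[1]: P[1] ⊕ 0x5 = 0x0; E(K, 0x0) = 0xF.
C[2]: P[2] ⊕ 0xF = 0x3; E(K, 0x3) = 0x6.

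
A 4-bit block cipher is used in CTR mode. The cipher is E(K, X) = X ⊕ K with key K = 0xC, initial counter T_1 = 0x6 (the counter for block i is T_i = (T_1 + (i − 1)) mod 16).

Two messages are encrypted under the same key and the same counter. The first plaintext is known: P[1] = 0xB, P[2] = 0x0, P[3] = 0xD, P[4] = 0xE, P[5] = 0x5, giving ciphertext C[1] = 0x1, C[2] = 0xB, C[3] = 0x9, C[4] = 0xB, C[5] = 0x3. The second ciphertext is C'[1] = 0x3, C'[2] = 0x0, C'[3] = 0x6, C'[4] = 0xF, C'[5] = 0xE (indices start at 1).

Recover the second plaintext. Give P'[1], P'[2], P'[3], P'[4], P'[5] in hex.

P'[1] = 0x9, P'[2] = 0xB, P'[3] = 0x2, P'[4] = 0xA, P'[5] = 0x8

In CTR with a reused counter, both messages share the same keystream S_i, so C_i ⊕ C'_i = P_i ⊕ P'_i and thus P'_i = P_i ⊕ C_i ⊕ C'_i.
P'[1]: 0xB ⊕ 0x1 ⊕ 0x3 = 0x9.
P'[2]: 0x0 ⊕ 0xB ⊕ 0x0 = 0xB.
P'[3]: 0xD ⊕ 0x9 ⊕ 0x6 = 0x2.
P'[4]: 0xE ⊕ 0xB ⊕ 0xF = 0xA.
P'[5]: 0x5 ⊕ 0x3 ⊕ 0xE = 0x8.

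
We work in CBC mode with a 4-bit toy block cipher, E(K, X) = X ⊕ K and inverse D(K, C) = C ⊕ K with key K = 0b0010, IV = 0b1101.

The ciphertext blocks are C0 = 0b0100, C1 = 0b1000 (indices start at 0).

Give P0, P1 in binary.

CBC decryption: P_i = D(K, C_i) ⊕ C_{i−1}, with C_{−1} = IV.
P0: D(K, 0b0100) = 0b0110; 0b0110 ⊕ 0b1101 = 0b1011.
P1: D(K, 0b1000) = 0b1010; 0b1010 ⊕ 0b0100 = 0b1110.

P0 = 0b1011, P1 = 0b1110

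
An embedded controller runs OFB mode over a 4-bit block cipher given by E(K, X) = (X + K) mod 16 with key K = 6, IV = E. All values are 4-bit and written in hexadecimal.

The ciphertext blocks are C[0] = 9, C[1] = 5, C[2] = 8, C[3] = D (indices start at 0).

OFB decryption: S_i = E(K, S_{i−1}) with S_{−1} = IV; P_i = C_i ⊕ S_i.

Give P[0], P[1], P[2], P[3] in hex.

P[0] = D, P[1] = F, P[2] = 8, P[3] = B

P[0]: S = E(K, E) = 4; 9 ⊕ 4 = D.
P[1]: S = E(K, 4) = A; 5 ⊕ A = F.
P[2]: S = E(K, A) = 0; 8 ⊕ 0 = 8.
P[3]: S = E(K, 0) = 6; D ⊕ 6 = B.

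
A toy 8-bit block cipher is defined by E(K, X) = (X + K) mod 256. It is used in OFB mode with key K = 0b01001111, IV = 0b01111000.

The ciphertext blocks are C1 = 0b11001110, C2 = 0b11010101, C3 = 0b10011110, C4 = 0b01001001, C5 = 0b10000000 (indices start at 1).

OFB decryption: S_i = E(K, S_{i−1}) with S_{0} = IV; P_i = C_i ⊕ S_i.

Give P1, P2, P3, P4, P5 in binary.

P1: S = E(K, 0b01111000) = 0b11000111; 0b11001110 ⊕ 0b11000111 = 0b00001001.
P2: S = E(K, 0b11000111) = 0b00010110; 0b11010101 ⊕ 0b00010110 = 0b11000011.
P3: S = E(K, 0b00010110) = 0b01100101; 0b10011110 ⊕ 0b01100101 = 0b11111011.
P4: S = E(K, 0b01100101) = 0b10110100; 0b01001001 ⊕ 0b10110100 = 0b11111101.
P5: S = E(K, 0b10110100) = 0b00000011; 0b10000000 ⊕ 0b00000011 = 0b10000011.

P1 = 0b00001001, P2 = 0b11000011, P3 = 0b11111011, P4 = 0b11111101, P5 = 0b10000011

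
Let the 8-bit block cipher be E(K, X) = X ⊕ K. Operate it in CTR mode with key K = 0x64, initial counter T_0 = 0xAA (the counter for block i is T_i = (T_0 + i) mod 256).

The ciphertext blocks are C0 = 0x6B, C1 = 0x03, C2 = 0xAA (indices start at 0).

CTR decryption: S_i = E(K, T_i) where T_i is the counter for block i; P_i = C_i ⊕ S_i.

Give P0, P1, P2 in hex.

P0 = 0xA5, P1 = 0xCC, P2 = 0x62

P0: T = 0xAA, S = E(K, T) = 0xCE; 0x6B ⊕ 0xCE = 0xA5.
P1: T = 0xAB, S = E(K, T) = 0xCF; 0x03 ⊕ 0xCF = 0xCC.
P2: T = 0xAC, S = E(K, T) = 0xC8; 0xAA ⊕ 0xC8 = 0x62.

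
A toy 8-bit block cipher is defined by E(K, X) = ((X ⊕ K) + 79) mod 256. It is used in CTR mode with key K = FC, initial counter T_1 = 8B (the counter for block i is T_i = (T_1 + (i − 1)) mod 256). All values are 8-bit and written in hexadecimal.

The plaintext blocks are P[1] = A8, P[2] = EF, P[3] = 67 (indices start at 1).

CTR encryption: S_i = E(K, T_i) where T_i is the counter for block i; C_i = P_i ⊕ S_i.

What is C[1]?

C[1] = 58

C[1]: T = 8B, S = E(K, T) = F0; A8 ⊕ F0 = 58.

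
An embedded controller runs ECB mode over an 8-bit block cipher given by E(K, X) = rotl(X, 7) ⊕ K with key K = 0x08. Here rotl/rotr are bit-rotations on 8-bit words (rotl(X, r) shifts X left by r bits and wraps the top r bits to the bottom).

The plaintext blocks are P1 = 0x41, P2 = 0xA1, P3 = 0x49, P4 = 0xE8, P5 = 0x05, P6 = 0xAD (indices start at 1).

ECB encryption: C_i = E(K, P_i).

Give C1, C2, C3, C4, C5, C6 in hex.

C1: E(K, 0x41) = 0xA8.
C2: E(K, 0xA1) = 0xD8.
C3: E(K, 0x49) = 0xAC.
C4: E(K, 0xE8) = 0x7C.
C5: E(K, 0x05) = 0x8A.
C6: E(K, 0xAD) = 0xDE.

C1 = 0xA8, C2 = 0xD8, C3 = 0xAC, C4 = 0x7C, C5 = 0x8A, C6 = 0xDE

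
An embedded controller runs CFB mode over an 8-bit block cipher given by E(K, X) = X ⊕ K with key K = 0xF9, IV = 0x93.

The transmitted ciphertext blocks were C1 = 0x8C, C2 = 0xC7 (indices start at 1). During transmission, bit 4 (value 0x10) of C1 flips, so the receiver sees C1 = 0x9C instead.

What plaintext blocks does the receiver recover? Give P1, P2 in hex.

CFB decryption: P_i = C_i ⊕ E(K, C_{i−1}), with C_{0} = IV.
Only C1 changed, to 0x9C. In CFB, a change in C_i flips the same bit in P_i and garbles P_{i+1}. Decrypting the received ciphertext:
P1: E(K, 0x93) = 0x6A; 0x9C ⊕ 0x6A = 0xF6.
P2: E(K, 0x9C) = 0x65; 0xC7 ⊕ 0x65 = 0xA2.
Blocks that differ from the original plaintext: P1, P2.

P1 = 0xF6, P2 = 0xA2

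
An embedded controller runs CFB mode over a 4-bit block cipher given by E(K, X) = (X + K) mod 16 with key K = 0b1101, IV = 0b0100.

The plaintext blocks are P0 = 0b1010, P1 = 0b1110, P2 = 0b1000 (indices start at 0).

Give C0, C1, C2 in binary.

C0 = 0b1011, C1 = 0b0110, C2 = 0b1011

CFB encryption: C_i = P_i ⊕ E(K, C_{i−1}), with C_{−1} = IV.
C0: E(K, 0b0100) = 0b0001; 0b1010 ⊕ 0b0001 = 0b1011.
C1: E(K, 0b1011) = 0b1000; 0b1110 ⊕ 0b1000 = 0b0110.
C2: E(K, 0b0110) = 0b0011; 0b1000 ⊕ 0b0011 = 0b1011.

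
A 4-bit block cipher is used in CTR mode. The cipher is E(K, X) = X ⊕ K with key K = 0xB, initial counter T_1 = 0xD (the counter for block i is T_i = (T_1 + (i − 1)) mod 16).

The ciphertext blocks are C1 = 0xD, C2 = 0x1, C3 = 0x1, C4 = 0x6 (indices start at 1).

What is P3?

CTR decryption: S_i = E(K, T_i) where T_i is the counter for block i; P_i = C_i ⊕ S_i.
P3: T = 0xF, S = E(K, T) = 0x4; 0x1 ⊕ 0x4 = 0x5.

P3 = 0x5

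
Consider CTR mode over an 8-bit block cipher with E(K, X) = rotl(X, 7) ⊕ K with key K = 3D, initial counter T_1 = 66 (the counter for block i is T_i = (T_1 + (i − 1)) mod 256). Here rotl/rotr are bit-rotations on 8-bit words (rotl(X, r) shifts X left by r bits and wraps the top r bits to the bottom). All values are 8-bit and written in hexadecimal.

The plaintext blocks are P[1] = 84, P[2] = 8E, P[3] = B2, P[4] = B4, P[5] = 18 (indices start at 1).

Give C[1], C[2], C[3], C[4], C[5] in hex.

C[1] = 8A, C[2] = 00, C[3] = BB, C[4] = 3D, C[5] = 10

CTR encryption: S_i = E(K, T_i) where T_i is the counter for block i; C_i = P_i ⊕ S_i.
C[1]: T = 66, S = E(K, T) = 0E; 84 ⊕ 0E = 8A.
C[2]: T = 67, S = E(K, T) = 8E; 8E ⊕ 8E = 00.
C[3]: T = 68, S = E(K, T) = 09; B2 ⊕ 09 = BB.
C[4]: T = 69, S = E(K, T) = 89; B4 ⊕ 89 = 3D.
C[5]: T = 6A, S = E(K, T) = 08; 18 ⊕ 08 = 10.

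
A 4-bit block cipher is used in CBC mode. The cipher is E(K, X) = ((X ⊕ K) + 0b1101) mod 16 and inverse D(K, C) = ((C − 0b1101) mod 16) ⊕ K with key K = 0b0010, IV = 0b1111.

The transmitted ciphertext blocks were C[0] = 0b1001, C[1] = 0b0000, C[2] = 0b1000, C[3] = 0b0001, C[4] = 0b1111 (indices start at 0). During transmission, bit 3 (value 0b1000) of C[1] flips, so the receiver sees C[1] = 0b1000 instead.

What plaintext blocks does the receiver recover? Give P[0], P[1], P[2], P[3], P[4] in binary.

CBC decryption: P_i = D(K, C_i) ⊕ C_{i−1}, with C_{−1} = IV.
Only C[1] changed, to 0b1000. In CBC, a change in C_i garbles P_i and flips the same bit in P_{i+1}. Decrypting the received ciphertext:
P[0]: D(K, 0b1001) = 0b1110; 0b1110 ⊕ 0b1111 = 0b0001.
P[1]: D(K, 0b1000) = 0b1001; 0b1001 ⊕ 0b1001 = 0b0000.
P[2]: D(K, 0b1000) = 0b1001; 0b1001 ⊕ 0b1000 = 0b0001.
P[3]: D(K, 0b0001) = 0b0110; 0b0110 ⊕ 0b1000 = 0b1110.
P[4]: D(K, 0b1111) = 0b0000; 0b0000 ⊕ 0b0001 = 0b0001.
Blocks that differ from the original plaintext: P[1], P[2].

P[0] = 0b0001, P[1] = 0b0000, P[2] = 0b0001, P[3] = 0b1110, P[4] = 0b0001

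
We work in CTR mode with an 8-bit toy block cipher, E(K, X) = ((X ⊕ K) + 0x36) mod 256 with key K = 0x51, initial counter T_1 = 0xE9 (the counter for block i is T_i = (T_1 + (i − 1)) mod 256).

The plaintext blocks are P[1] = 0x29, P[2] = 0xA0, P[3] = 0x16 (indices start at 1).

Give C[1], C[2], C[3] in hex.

CTR encryption: S_i = E(K, T_i) where T_i is the counter for block i; C_i = P_i ⊕ S_i.
C[1]: T = 0xE9, S = E(K, T) = 0xEE; 0x29 ⊕ 0xEE = 0xC7.
C[2]: T = 0xEA, S = E(K, T) = 0xF1; 0xA0 ⊕ 0xF1 = 0x51.
C[3]: T = 0xEB, S = E(K, T) = 0xF0; 0x16 ⊕ 0xF0 = 0xE6.

C[1] = 0xC7, C[2] = 0x51, C[3] = 0xE6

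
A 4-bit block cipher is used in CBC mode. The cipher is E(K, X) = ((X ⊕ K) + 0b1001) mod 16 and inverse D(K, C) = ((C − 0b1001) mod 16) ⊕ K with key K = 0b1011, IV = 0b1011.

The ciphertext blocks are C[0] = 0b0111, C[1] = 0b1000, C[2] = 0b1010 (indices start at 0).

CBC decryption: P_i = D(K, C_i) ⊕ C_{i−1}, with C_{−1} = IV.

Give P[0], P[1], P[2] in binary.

P[0] = 0b1110, P[1] = 0b0011, P[2] = 0b0010

P[0]: D(K, 0b0111) = 0b0101; 0b0101 ⊕ 0b1011 = 0b1110.
P[1]: D(K, 0b1000) = 0b0100; 0b0100 ⊕ 0b0111 = 0b0011.
P[2]: D(K, 0b1010) = 0b1010; 0b1010 ⊕ 0b1000 = 0b0010.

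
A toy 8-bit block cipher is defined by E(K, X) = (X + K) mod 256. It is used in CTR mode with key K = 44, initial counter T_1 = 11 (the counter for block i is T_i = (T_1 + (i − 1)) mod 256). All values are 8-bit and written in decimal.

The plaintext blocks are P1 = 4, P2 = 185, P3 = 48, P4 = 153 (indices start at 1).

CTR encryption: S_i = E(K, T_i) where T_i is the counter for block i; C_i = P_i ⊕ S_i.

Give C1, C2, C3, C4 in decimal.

C1 = 51, C2 = 129, C3 = 9, C4 = 163

C1: T = 11, S = E(K, T) = 55; 4 ⊕ 55 = 51.
C2: T = 12, S = E(K, T) = 56; 185 ⊕ 56 = 129.
C3: T = 13, S = E(K, T) = 57; 48 ⊕ 57 = 9.
C4: T = 14, S = E(K, T) = 58; 153 ⊕ 58 = 163.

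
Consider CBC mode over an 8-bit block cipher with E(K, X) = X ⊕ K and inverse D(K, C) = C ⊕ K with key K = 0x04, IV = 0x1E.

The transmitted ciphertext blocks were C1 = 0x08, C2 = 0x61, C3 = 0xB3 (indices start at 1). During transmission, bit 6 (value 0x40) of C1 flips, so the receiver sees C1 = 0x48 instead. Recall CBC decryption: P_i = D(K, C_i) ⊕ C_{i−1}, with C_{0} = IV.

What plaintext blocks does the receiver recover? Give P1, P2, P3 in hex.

Only C1 changed, to 0x48. In CBC, a change in C_i garbles P_i and flips the same bit in P_{i+1}. Decrypting the received ciphertext:
P1: D(K, 0x48) = 0x4C; 0x4C ⊕ 0x1E = 0x52.
P2: D(K, 0x61) = 0x65; 0x65 ⊕ 0x48 = 0x2D.
P3: D(K, 0xB3) = 0xB7; 0xB7 ⊕ 0x61 = 0xD6.
Blocks that differ from the original plaintext: P1, P2.

P1 = 0x52, P2 = 0x2D, P3 = 0xD6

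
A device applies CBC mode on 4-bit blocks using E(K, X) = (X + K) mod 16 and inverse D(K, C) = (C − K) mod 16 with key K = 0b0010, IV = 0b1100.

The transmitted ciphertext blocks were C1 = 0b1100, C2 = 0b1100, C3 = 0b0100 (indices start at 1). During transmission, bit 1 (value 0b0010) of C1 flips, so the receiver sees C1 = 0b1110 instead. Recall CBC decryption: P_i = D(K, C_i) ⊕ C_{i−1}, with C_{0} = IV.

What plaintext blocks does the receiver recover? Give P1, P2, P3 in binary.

P1 = 0b0000, P2 = 0b0100, P3 = 0b1110

Only C1 changed, to 0b1110. In CBC, a change in C_i garbles P_i and flips the same bit in P_{i+1}. Decrypting the received ciphertext:
P1: D(K, 0b1110) = 0b1100; 0b1100 ⊕ 0b1100 = 0b0000.
P2: D(K, 0b1100) = 0b1010; 0b1010 ⊕ 0b1110 = 0b0100.
P3: D(K, 0b0100) = 0b0010; 0b0010 ⊕ 0b1100 = 0b1110.
Blocks that differ from the original plaintext: P1, P2.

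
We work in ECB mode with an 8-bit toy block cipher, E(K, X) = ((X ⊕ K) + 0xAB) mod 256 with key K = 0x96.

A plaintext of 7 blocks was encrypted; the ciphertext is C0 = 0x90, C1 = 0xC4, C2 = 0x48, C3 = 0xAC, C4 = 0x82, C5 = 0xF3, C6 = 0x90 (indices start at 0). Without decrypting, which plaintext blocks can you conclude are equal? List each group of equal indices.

P0 = P6

ECB encrypts each block independently with the same key, so equal ciphertext blocks imply equal plaintext blocks.
C0 = C6 = 0x90, so P0 = P6.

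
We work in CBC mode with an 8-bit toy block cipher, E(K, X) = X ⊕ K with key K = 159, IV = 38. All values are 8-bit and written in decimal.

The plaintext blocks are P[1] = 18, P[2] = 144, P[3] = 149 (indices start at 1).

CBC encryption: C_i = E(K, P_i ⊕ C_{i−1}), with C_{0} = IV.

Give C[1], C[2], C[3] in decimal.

C[1]: P[1] ⊕ 38 = 52; E(K, 52) = 171.
C[2]: P[2] ⊕ 171 = 59; E(K, 59) = 164.
C[3]: P[3] ⊕ 164 = 49; E(K, 49) = 174.

C[1] = 171, C[2] = 164, C[3] = 174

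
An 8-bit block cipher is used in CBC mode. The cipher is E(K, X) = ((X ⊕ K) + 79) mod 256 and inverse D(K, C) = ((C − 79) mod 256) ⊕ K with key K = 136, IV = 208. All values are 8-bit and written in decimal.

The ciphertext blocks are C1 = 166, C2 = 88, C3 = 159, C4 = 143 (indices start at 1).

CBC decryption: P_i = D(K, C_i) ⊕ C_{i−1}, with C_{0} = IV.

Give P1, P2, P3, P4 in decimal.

P1 = 15, P2 = 39, P3 = 128, P4 = 87

P1: D(K, 166) = 223; 223 ⊕ 208 = 15.
P2: D(K, 88) = 129; 129 ⊕ 166 = 39.
P3: D(K, 159) = 216; 216 ⊕ 88 = 128.
P4: D(K, 143) = 200; 200 ⊕ 159 = 87.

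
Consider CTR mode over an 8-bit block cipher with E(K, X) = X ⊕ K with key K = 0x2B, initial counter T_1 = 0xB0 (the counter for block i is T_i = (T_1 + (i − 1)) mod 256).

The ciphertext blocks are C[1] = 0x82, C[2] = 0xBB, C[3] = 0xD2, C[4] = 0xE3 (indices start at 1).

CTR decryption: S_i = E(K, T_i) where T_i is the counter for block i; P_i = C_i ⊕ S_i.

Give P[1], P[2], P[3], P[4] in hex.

P[1]: T = 0xB0, S = E(K, T) = 0x9B; 0x82 ⊕ 0x9B = 0x19.
P[2]: T = 0xB1, S = E(K, T) = 0x9A; 0xBB ⊕ 0x9A = 0x21.
P[3]: T = 0xB2, S = E(K, T) = 0x99; 0xD2 ⊕ 0x99 = 0x4B.
P[4]: T = 0xB3, S = E(K, T) = 0x98; 0xE3 ⊕ 0x98 = 0x7B.

P[1] = 0x19, P[2] = 0x21, P[3] = 0x4B, P[4] = 0x7B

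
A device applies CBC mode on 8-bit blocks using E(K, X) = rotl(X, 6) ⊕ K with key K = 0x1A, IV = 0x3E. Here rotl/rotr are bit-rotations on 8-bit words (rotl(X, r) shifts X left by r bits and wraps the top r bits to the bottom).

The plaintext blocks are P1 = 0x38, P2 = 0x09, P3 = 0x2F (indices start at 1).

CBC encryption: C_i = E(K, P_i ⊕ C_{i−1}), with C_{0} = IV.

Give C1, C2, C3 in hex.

C1 = 0x9B, C2 = 0xBE, C3 = 0x7E

C1: P1 ⊕ 0x3E = 0x06; E(K, 0x06) = 0x9B.
C2: P2 ⊕ 0x9B = 0x92; E(K, 0x92) = 0xBE.
C3: P3 ⊕ 0xBE = 0x91; E(K, 0x91) = 0x7E.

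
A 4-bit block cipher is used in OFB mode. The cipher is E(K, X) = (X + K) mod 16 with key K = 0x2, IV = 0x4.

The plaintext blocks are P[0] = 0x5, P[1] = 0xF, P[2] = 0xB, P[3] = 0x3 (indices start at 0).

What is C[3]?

C[3] = 0xF

OFB encryption: S_i = E(K, S_{i−1}) with S_{−1} = IV; C_i = P_i ⊕ S_i.
C[0]: S = E(K, 0x4) = 0x6; 0x5 ⊕ 0x6 = 0x3.
C[1]: S = E(K, 0x6) = 0x8; 0xF ⊕ 0x8 = 0x7.
C[2]: S = E(K, 0x8) = 0xA; 0xB ⊕ 0xA = 0x1.
C[3]: S = E(K, 0xA) = 0xC; 0x3 ⊕ 0xC = 0xF.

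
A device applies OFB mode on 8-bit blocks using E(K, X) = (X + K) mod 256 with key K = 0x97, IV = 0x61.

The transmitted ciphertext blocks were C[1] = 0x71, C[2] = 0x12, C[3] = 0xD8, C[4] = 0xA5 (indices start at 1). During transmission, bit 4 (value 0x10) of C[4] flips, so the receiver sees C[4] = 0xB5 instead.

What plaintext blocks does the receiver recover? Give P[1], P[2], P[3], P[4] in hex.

P[1] = 0x89, P[2] = 0x9D, P[3] = 0xFE, P[4] = 0x08

OFB decryption: S_i = E(K, S_{i−1}) with S_{0} = IV; P_i = C_i ⊕ S_i.
Only C[4] changed, to 0xB5. In OFB, a change in C_i flips the same bit in P_i only; the keystream is unaffected. Decrypting the received ciphertext:
P[1]: S = E(K, 0x61) = 0xF8; 0x71 ⊕ 0xF8 = 0x89.
P[2]: S = E(K, 0xF8) = 0x8F; 0x12 ⊕ 0x8F = 0x9D.
P[3]: S = E(K, 0x8F) = 0x26; 0xD8 ⊕ 0x26 = 0xFE.
P[4]: S = E(K, 0x26) = 0xBD; 0xB5 ⊕ 0xBD = 0x08.
Blocks that differ from the original plaintext: P[4].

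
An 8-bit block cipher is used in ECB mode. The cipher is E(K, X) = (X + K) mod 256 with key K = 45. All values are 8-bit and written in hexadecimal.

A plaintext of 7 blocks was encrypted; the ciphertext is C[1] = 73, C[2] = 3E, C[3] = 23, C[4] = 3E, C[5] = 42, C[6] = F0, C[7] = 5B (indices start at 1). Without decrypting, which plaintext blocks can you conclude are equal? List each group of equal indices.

P[2] = P[4]

ECB encrypts each block independently with the same key, so equal ciphertext blocks imply equal plaintext blocks.
C[2] = C[4] = 3E, so P[2] = P[4].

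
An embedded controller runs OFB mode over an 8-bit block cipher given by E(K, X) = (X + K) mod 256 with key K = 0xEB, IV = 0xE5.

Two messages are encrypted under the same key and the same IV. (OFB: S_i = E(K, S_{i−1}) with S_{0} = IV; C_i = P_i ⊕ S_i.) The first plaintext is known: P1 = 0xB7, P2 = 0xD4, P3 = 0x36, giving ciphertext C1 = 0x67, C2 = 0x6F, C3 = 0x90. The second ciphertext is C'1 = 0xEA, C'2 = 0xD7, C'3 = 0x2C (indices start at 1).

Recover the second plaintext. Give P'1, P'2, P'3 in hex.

In OFB with a reused IV, both messages share the same keystream S_i, so C_i ⊕ C'_i = P_i ⊕ P'_i and thus P'_i = P_i ⊕ C_i ⊕ C'_i.
P'1: 0xB7 ⊕ 0x67 ⊕ 0xEA = 0x3A.
P'2: 0xD4 ⊕ 0x6F ⊕ 0xD7 = 0x6C.
P'3: 0x36 ⊕ 0x90 ⊕ 0x2C = 0x8A.

P'1 = 0x3A, P'2 = 0x6C, P'3 = 0x8A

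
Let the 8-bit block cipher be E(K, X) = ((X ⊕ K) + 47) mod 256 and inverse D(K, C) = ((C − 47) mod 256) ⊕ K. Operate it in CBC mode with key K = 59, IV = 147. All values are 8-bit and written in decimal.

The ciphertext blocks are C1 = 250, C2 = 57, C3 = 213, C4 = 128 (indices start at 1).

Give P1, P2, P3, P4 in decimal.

CBC decryption: P_i = D(K, C_i) ⊕ C_{i−1}, with C_{0} = IV.
P1: D(K, 250) = 240; 240 ⊕ 147 = 99.
P2: D(K, 57) = 49; 49 ⊕ 250 = 203.
P3: D(K, 213) = 157; 157 ⊕ 57 = 164.
P4: D(K, 128) = 106; 106 ⊕ 213 = 191.

P1 = 99, P2 = 203, P3 = 164, P4 = 191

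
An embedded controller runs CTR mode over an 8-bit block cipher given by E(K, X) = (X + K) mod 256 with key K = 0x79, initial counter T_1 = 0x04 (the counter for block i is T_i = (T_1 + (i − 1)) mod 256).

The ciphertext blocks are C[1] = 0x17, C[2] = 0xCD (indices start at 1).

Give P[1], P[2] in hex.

CTR decryption: S_i = E(K, T_i) where T_i is the counter for block i; P_i = C_i ⊕ S_i.
P[1]: T = 0x04, S = E(K, T) = 0x7D; 0x17 ⊕ 0x7D = 0x6A.
P[2]: T = 0x05, S = E(K, T) = 0x7E; 0xCD ⊕ 0x7E = 0xB3.

P[1] = 0x6A, P[2] = 0xB3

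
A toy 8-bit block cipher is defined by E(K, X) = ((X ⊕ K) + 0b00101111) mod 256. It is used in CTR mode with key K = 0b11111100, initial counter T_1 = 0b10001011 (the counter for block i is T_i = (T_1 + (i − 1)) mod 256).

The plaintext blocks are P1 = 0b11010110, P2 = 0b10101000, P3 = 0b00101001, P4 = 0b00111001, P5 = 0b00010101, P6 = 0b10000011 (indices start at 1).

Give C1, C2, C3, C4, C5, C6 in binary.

CTR encryption: S_i = E(K, T_i) where T_i is the counter for block i; C_i = P_i ⊕ S_i.
C1: T = 0b10001011, S = E(K, T) = 0b10100110; 0b11010110 ⊕ 0b10100110 = 0b01110000.
C2: T = 0b10001100, S = E(K, T) = 0b10011111; 0b10101000 ⊕ 0b10011111 = 0b00110111.
C3: T = 0b10001101, S = E(K, T) = 0b10100000; 0b00101001 ⊕ 0b10100000 = 0b10001001.
C4: T = 0b10001110, S = E(K, T) = 0b10100001; 0b00111001 ⊕ 0b10100001 = 0b10011000.
C5: T = 0b10001111, S = E(K, T) = 0b10100010; 0b00010101 ⊕ 0b10100010 = 0b10110111.
C6: T = 0b10010000, S = E(K, T) = 0b10011011; 0b10000011 ⊕ 0b10011011 = 0b00011000.

C1 = 0b01110000, C2 = 0b00110111, C3 = 0b10001001, C4 = 0b10011000, C5 = 0b10110111, C6 = 0b00011000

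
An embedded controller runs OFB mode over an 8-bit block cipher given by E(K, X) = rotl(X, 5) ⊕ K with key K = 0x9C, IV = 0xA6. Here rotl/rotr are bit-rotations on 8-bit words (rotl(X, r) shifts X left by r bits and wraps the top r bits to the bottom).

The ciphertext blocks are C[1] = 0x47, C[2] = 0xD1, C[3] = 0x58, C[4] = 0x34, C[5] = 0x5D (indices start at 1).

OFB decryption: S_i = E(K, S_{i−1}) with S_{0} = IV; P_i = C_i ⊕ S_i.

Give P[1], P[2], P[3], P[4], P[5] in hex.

P[1] = 0x0F, P[2] = 0x44, P[3] = 0x76, P[4] = 0x6D, P[5] = 0xEA

P[1]: S = E(K, 0xA6) = 0x48; 0x47 ⊕ 0x48 = 0x0F.
P[2]: S = E(K, 0x48) = 0x95; 0xD1 ⊕ 0x95 = 0x44.
P[3]: S = E(K, 0x95) = 0x2E; 0x58 ⊕ 0x2E = 0x76.
P[4]: S = E(K, 0x2E) = 0x59; 0x34 ⊕ 0x59 = 0x6D.
P[5]: S = E(K, 0x59) = 0xB7; 0x5D ⊕ 0xB7 = 0xEA.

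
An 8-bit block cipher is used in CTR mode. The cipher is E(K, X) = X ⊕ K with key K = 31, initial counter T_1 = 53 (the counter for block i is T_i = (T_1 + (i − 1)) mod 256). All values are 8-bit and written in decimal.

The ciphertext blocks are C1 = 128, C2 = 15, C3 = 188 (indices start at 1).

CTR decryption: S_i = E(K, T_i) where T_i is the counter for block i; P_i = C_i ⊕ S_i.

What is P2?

P2 = 38

P2: T = 54, S = E(K, T) = 41; 15 ⊕ 41 = 38.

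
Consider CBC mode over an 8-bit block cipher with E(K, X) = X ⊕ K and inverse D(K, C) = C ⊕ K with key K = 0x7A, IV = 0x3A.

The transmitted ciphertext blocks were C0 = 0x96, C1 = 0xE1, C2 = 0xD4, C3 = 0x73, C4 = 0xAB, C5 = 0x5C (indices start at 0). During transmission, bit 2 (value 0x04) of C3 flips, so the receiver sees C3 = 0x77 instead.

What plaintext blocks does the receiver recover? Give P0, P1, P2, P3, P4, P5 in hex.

CBC decryption: P_i = D(K, C_i) ⊕ C_{i−1}, with C_{−1} = IV.
Only C3 changed, to 0x77. In CBC, a change in C_i garbles P_i and flips the same bit in P_{i+1}. Decrypting the received ciphertext:
P0: D(K, 0x96) = 0xEC; 0xEC ⊕ 0x3A = 0xD6.
P1: D(K, 0xE1) = 0x9B; 0x9B ⊕ 0x96 = 0x0D.
P2: D(K, 0xD4) = 0xAE; 0xAE ⊕ 0xE1 = 0x4F.
P3: D(K, 0x77) = 0x0D; 0x0D ⊕ 0xD4 = 0xD9.
P4: D(K, 0xAB) = 0xD1; 0xD1 ⊕ 0x77 = 0xA6.
P5: D(K, 0x5C) = 0x26; 0x26 ⊕ 0xAB = 0x8D.
Blocks that differ from the original plaintext: P3, P4.

P0 = 0xD6, P1 = 0x0D, P2 = 0x4F, P3 = 0xD9, P4 = 0xA6, P5 = 0x8D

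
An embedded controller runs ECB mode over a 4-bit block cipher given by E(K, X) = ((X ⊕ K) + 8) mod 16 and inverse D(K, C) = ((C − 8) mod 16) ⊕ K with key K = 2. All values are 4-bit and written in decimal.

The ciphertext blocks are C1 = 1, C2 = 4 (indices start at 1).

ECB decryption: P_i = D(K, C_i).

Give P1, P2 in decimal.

P1: D(K, 1) = 11.
P2: D(K, 4) = 14.

P1 = 11, P2 = 14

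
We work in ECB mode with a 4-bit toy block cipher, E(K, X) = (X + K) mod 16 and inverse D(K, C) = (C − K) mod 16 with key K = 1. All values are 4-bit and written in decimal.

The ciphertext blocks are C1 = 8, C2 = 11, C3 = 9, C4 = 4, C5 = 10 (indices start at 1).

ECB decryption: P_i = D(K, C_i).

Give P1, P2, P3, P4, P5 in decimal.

P1 = 7, P2 = 10, P3 = 8, P4 = 3, P5 = 9

P1: D(K, 8) = 7.
P2: D(K, 11) = 10.
P3: D(K, 9) = 8.
P4: D(K, 4) = 3.
P5: D(K, 10) = 9.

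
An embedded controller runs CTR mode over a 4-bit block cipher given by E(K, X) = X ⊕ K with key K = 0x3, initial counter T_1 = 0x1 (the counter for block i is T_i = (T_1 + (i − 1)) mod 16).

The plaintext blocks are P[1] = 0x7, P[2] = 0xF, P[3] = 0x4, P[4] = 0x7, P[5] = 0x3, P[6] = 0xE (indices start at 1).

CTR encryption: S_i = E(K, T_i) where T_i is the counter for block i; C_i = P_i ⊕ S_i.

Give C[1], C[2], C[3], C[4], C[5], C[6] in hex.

C[1]: T = 0x1, S = E(K, T) = 0x2; 0x7 ⊕ 0x2 = 0x5.
C[2]: T = 0x2, S = E(K, T) = 0x1; 0xF ⊕ 0x1 = 0xE.
C[3]: T = 0x3, S = E(K, T) = 0x0; 0x4 ⊕ 0x0 = 0x4.
C[4]: T = 0x4, S = E(K, T) = 0x7; 0x7 ⊕ 0x7 = 0x0.
C[5]: T = 0x5, S = E(K, T) = 0x6; 0x3 ⊕ 0x6 = 0x5.
C[6]: T = 0x6, S = E(K, T) = 0x5; 0xE ⊕ 0x5 = 0xB.

C[1] = 0x5, C[2] = 0xE, C[3] = 0x4, C[4] = 0x0, C[5] = 0x5, C[6] = 0xB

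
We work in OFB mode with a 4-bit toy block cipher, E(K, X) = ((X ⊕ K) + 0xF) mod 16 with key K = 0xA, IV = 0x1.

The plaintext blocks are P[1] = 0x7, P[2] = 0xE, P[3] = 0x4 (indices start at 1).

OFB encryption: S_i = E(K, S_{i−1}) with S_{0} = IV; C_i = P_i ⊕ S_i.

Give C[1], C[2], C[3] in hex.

C[1] = 0xD, C[2] = 0x1, C[3] = 0x0

C[1]: S = E(K, 0x1) = 0xA; 0x7 ⊕ 0xA = 0xD.
C[2]: S = E(K, 0xA) = 0xF; 0xE ⊕ 0xF = 0x1.
C[3]: S = E(K, 0xF) = 0x4; 0x4 ⊕ 0x4 = 0x0.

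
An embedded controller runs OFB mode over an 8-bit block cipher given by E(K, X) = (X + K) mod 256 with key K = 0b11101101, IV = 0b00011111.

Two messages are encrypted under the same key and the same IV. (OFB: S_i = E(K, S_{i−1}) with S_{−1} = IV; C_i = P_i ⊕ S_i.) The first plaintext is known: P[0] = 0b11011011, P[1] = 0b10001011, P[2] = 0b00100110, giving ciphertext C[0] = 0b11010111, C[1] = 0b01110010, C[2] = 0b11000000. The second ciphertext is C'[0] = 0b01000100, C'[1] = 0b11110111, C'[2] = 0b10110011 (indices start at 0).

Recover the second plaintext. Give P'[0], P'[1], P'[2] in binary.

P'[0] = 0b01001000, P'[1] = 0b00001110, P'[2] = 0b01010101

In OFB with a reused IV, both messages share the same keystream S_i, so C_i ⊕ C'_i = P_i ⊕ P'_i and thus P'_i = P_i ⊕ C_i ⊕ C'_i.
P'[0]: 0b11011011 ⊕ 0b11010111 ⊕ 0b01000100 = 0b01001000.
P'[1]: 0b10001011 ⊕ 0b01110010 ⊕ 0b11110111 = 0b00001110.
P'[2]: 0b00100110 ⊕ 0b11000000 ⊕ 0b10110011 = 0b01010101.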